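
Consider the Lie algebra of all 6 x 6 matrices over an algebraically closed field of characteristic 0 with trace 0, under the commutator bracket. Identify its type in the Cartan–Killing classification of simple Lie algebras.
This is sl(6), which has dimension 6^2 - 1 = 35 and rank 6 - 1 = 5 (a Cartan subalgebra is the diagonal traceless matrices). In the classification of classical Lie algebras, the special linear algebra sl(n+1) has type A_n; here n = 5, so the Dynkin diagram is a chain of 5 nodes with single edges (A_5). Hence the type is A_5.

A_5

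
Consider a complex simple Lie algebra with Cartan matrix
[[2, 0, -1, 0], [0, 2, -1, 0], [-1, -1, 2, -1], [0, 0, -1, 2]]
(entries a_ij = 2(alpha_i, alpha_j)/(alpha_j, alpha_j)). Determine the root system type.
The matrix has rank 4 with 2's on the diagonal. Reading the off-diagonal entries as Dynkin edges (a single edge where a_ij = a_ji = -1; a double or triple edge where a_ij * a_ji = 2 or 3), the diagram is a chain of 2 nodes with a fork of two nodes at one end (D_4). One simple-root ordering that puts it in standard form is (alpha_4, alpha_3, alpha_1, alpha_2). So the algebra is type D_4, i.e. so(8).

type D_4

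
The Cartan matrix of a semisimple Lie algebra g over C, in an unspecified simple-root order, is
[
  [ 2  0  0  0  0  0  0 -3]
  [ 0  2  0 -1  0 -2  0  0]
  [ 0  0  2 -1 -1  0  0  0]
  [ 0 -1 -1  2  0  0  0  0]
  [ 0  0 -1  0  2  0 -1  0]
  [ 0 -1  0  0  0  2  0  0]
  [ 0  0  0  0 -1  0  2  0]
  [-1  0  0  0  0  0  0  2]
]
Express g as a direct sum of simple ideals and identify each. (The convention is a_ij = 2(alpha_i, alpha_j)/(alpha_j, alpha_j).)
B6 ⊕ G2

The diagram associated to this matrix has two connected components: the simple roots {alpha_2, alpha_3, alpha_4, alpha_5, alpha_6, alpha_7} form a chain of 6 nodes with a double edge at one end; the terminal node there is the unique short simple root (B_6), and {alpha_1, alpha_8} form two nodes joined by a triple edge (G_2). A semisimple Lie algebra decomposes uniquely as the direct sum of simple ideals, one per connected component of its Dynkin diagram, so g ≅ B_6 ⊕ G_2 (dimension 78 + 14 = 92).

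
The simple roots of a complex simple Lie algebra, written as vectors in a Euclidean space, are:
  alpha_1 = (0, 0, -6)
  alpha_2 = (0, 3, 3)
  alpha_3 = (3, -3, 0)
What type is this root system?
Compute the Cartan integers a_ij = 2(alpha_i, alpha_j)/(alpha_j, alpha_j); the resulting 3x3 Cartan matrix is
[[2, -2, 0], [-1, 2, -1], [0, -1, 2]].
The roots have two lengths (squared-length ratio 2:1); the short ones are alpha_{2,3}. The associated Dynkin diagram is a chain of 3 nodes with a double edge at one end; the terminal node there is the unique long simple root (C_3), so the type is C_3 (the algebra sp(6)).

C_3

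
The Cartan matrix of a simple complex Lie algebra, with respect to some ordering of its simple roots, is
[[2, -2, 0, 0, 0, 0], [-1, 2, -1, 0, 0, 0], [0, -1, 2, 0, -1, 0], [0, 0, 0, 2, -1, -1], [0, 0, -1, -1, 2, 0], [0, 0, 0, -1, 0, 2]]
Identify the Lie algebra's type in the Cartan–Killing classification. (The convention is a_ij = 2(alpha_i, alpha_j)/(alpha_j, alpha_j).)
The matrix has rank 6 with 2's on the diagonal. Reading the off-diagonal entries as Dynkin edges (a single edge where a_ij = a_ji = -1; a double or triple edge where a_ij * a_ji = 2 or 3), the diagram is a chain of 6 nodes with a double edge at one end; the terminal node there is the unique long simple root (C_6). One simple-root ordering that puts it in standard form is (alpha_6, alpha_4, alpha_5, alpha_3, alpha_2, alpha_1). So the algebra is type C_6, i.e. sp(12).

C_6 (sp(12))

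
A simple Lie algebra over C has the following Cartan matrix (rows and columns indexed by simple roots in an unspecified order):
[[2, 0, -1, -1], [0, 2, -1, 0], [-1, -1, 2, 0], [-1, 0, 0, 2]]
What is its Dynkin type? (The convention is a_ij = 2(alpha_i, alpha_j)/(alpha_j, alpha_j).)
type A_4

The matrix has rank 4 with 2's on the diagonal. Reading the off-diagonal entries as Dynkin edges (a single edge where a_ij = a_ji = -1; a double or triple edge where a_ij * a_ji = 2 or 3), the diagram is a chain of 4 nodes with single edges (A_4). One simple-root ordering that puts it in standard form is (alpha_4, alpha_1, alpha_3, alpha_2). So the algebra is type A_4, i.e. sl(5).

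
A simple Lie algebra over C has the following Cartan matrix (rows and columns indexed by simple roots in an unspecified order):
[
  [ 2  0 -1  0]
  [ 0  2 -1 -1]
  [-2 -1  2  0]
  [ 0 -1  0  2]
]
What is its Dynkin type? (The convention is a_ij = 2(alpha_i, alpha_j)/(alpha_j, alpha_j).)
B4

The matrix has rank 4 with 2's on the diagonal. Reading the off-diagonal entries as Dynkin edges (a single edge where a_ij = a_ji = -1; a double or triple edge where a_ij * a_ji = 2 or 3), the diagram is a chain of 4 nodes with a double edge at one end; the terminal node there is the unique short simple root (B_4). One simple-root ordering that puts it in standard form is (alpha_4, alpha_2, alpha_3, alpha_1). So the algebra is type B_4, i.e. so(9).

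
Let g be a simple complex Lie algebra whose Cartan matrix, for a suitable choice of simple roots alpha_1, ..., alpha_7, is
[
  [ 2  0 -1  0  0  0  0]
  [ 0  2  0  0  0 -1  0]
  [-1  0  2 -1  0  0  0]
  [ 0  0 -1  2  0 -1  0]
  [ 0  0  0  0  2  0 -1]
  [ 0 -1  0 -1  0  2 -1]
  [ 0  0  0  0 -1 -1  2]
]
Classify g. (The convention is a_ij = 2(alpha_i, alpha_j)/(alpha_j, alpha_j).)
E7

The matrix has rank 7 with 2's on the diagonal. Reading the off-diagonal entries as Dynkin edges (a single edge where a_ij = a_ji = -1; a double or triple edge where a_ij * a_ji = 2 or 3), the diagram is a chain of 6 nodes with one extra node attached to the third node from one end (E_7). One simple-root ordering that puts it in standard form is (alpha_5, alpha_2, alpha_7, alpha_6, alpha_4, alpha_3, alpha_1). So the algebra is type E_7.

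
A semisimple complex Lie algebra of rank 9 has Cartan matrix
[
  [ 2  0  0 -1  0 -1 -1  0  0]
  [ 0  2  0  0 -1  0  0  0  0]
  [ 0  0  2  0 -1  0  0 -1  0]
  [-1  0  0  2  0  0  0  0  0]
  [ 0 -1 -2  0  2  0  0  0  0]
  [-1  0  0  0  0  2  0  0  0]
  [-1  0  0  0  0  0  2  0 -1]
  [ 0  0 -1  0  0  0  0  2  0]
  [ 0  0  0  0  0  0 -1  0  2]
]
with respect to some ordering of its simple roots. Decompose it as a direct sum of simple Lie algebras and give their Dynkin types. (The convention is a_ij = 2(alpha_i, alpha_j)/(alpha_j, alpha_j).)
The diagram associated to this matrix has two connected components: the simple roots {alpha_1, alpha_4, alpha_6, alpha_7, alpha_9} form a chain of 3 nodes with a fork of two nodes at one end (D_5), and {alpha_2, alpha_3, alpha_5, alpha_8} form a chain of 4 nodes with a double edge between the middle two (F_4). A semisimple Lie algebra decomposes uniquely as the direct sum of simple ideals, one per connected component of its Dynkin diagram, so g ≅ D_5 ⊕ F_4 (dimension 45 + 52 = 97).

D_5 ⊕ F_4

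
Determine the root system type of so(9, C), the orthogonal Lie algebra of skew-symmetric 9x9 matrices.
This is so(9) with 9 odd, which has dimension 9(9-1)/2 = 36 and rank (9-1)/2 = 4. In the classification of classical Lie algebras, the orthogonal algebra so(2n+1) in an odd number of variables has type B_n; here n = 4, so the Dynkin diagram is a chain of 4 nodes with a double edge at one end; the terminal node there is the unique short simple root (B_4). Hence the type is B_4.

B4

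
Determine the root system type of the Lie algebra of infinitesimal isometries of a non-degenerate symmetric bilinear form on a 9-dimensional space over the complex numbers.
B4

This is so(9) with 9 odd, which has dimension 9(9-1)/2 = 36 and rank (9-1)/2 = 4. In the classification of classical Lie algebras, the orthogonal algebra so(2n+1) in an odd number of variables has type B_n; here n = 4, so the Dynkin diagram is a chain of 4 nodes with a double edge at one end; the terminal node there is the unique short simple root (B_4). Hence the type is B_4.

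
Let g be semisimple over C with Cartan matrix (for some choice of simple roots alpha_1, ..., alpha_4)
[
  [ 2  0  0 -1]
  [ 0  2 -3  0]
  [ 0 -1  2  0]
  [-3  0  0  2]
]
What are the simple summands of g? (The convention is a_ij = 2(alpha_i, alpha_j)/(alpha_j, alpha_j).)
The diagram associated to this matrix has two connected components: the simple roots {alpha_2, alpha_3} form two nodes joined by a triple edge (G_2), and {alpha_1, alpha_4} form two nodes joined by a triple edge (G_2). A semisimple Lie algebra decomposes uniquely as the direct sum of simple ideals, one per connected component of its Dynkin diagram, so g ≅ G_2 ⊕ G_2 (dimension 14 + 14 = 28).

G_2 ⊕ G_2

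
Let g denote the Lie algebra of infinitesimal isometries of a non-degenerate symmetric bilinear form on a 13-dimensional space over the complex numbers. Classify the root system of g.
B6

This is so(13) with 13 odd, which has dimension 13(13-1)/2 = 78 and rank (13-1)/2 = 6. In the classification of classical Lie algebras, the orthogonal algebra so(2n+1) in an odd number of variables has type B_n; here n = 6, so the Dynkin diagram is a chain of 6 nodes with a double edge at one end; the terminal node there is the unique short simple root (B_6). Hence the type is B_6.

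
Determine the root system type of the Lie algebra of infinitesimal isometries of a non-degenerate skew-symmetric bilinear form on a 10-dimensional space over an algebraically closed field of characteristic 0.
type C_5

This is sp(10), which has dimension 10(10+1)/2 = 55 and rank 10/2 = 5. In the classification of classical Lie algebras, the symplectic algebra sp(2n) has type C_n; here n = 5, so the Dynkin diagram is a chain of 5 nodes with a double edge at one end; the terminal node there is the unique long simple root (C_5). Hence the type is C_5.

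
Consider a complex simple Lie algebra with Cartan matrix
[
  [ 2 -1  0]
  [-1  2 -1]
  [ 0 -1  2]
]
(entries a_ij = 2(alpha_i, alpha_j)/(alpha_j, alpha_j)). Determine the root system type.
A3

The matrix has rank 3 with 2's on the diagonal. Reading the off-diagonal entries as Dynkin edges (a single edge where a_ij = a_ji = -1; a double or triple edge where a_ij * a_ji = 2 or 3), the diagram is a chain of 3 nodes with single edges (A_3). One simple-root ordering that puts it in standard form is (alpha_3, alpha_2, alpha_1). So the algebra is type A_3, i.e. sl(4).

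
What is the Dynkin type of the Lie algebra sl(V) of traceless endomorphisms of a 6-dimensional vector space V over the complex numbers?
A_5 (sl(6))

This is sl(6), which has dimension 6^2 - 1 = 35 and rank 6 - 1 = 5 (a Cartan subalgebra is the diagonal traceless matrices). In the classification of classical Lie algebras, the special linear algebra sl(n+1) has type A_n; here n = 5, so the Dynkin diagram is a chain of 5 nodes with single edges (A_5). Hence the type is A_5.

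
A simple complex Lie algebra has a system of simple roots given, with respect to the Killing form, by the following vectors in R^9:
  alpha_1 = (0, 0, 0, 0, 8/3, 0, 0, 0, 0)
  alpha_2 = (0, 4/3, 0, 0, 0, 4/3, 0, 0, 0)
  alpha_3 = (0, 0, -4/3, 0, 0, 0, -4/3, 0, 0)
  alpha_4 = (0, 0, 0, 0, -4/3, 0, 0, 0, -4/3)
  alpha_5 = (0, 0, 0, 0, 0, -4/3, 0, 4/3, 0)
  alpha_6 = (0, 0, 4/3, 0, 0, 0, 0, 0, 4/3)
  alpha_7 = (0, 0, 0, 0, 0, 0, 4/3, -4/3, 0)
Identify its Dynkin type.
Compute the Cartan integers a_ij = 2(alpha_i, alpha_j)/(alpha_j, alpha_j); the resulting 7x7 Cartan matrix is
[[2, 0, 0, -2, 0, 0, 0], [0, 2, 0, 0, -1, 0, 0], [0, 0, 2, 0, 0, -1, -1], [-1, 0, 0, 2, 0, -1, 0], [0, -1, 0, 0, 2, 0, -1], [0, 0, -1, -1, 0, 2, 0], [0, 0, -1, 0, -1, 0, 2]].
The roots have two lengths (squared-length ratio 2:1); the short ones are alpha_{2,3,4,5,6,7}. The associated Dynkin diagram is a chain of 7 nodes with a double edge at one end; the terminal node there is the unique long simple root (C_7), so the type is C_7 (the algebra sp(14)).

C_7 (sp(14))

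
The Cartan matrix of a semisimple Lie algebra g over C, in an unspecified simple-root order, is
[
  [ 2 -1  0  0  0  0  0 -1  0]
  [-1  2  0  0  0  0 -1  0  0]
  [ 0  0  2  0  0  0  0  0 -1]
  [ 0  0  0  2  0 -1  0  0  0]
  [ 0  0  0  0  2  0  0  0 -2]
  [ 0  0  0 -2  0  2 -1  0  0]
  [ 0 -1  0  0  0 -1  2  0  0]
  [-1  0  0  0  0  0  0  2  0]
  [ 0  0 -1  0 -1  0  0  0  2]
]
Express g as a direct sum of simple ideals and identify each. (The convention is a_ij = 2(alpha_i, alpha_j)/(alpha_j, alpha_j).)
B6 ⊕ C3

The diagram associated to this matrix has two connected components: the simple roots {alpha_1, alpha_2, alpha_4, alpha_6, alpha_7, alpha_8} form a chain of 6 nodes with a double edge at one end; the terminal node there is the unique short simple root (B_6), and {alpha_3, alpha_5, alpha_9} form a chain of 3 nodes with a double edge at one end; the terminal node there is the unique long simple root (C_3). A semisimple Lie algebra decomposes uniquely as the direct sum of simple ideals, one per connected component of its Dynkin diagram, so g ≅ B_6 ⊕ C_3 (dimension 78 + 21 = 99).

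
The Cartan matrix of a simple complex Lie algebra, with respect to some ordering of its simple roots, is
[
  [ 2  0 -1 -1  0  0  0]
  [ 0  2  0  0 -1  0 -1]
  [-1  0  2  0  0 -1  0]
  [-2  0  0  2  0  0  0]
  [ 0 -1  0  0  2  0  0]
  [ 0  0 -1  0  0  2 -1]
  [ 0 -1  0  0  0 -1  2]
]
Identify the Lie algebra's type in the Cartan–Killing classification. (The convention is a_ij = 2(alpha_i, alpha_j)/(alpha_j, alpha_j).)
The matrix has rank 7 with 2's on the diagonal. Reading the off-diagonal entries as Dynkin edges (a single edge where a_ij = a_ji = -1; a double or triple edge where a_ij * a_ji = 2 or 3), the diagram is a chain of 7 nodes with a double edge at one end; the terminal node there is the unique long simple root (C_7). One simple-root ordering that puts it in standard form is (alpha_5, alpha_2, alpha_7, alpha_6, alpha_3, alpha_1, alpha_4). So the algebra is type C_7, i.e. sp(14).

C_7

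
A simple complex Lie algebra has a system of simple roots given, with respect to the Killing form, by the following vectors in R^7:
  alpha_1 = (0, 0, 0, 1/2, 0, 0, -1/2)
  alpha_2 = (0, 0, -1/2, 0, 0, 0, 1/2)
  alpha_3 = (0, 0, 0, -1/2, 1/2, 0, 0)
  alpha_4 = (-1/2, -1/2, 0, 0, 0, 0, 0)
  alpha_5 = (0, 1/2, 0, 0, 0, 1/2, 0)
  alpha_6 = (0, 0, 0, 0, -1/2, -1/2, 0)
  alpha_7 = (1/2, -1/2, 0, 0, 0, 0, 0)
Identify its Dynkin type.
D_7

Compute the Cartan integers a_ij = 2(alpha_i, alpha_j)/(alpha_j, alpha_j); the resulting 7x7 Cartan matrix is
[[2, -1, -1, 0, 0, 0, 0], [-1, 2, 0, 0, 0, 0, 0], [-1, 0, 2, 0, 0, -1, 0], [0, 0, 0, 2, -1, 0, 0], [0, 0, 0, -1, 2, -1, -1], [0, 0, -1, 0, -1, 2, 0], [0, 0, 0, 0, -1, 0, 2]].
All simple roots have the same length, so the diagram is simply laced. The associated Dynkin diagram is a chain of 5 nodes with a fork of two nodes at one end (D_7), so the type is D_7 (the algebra so(14)).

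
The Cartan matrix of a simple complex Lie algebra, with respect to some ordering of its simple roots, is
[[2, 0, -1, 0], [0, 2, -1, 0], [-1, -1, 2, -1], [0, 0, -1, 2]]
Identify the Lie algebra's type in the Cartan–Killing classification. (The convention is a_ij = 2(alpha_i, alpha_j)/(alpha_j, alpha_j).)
The matrix has rank 4 with 2's on the diagonal. Reading the off-diagonal entries as Dynkin edges (a single edge where a_ij = a_ji = -1; a double or triple edge where a_ij * a_ji = 2 or 3), the diagram is a chain of 2 nodes with a fork of two nodes at one end (D_4). One simple-root ordering that puts it in standard form is (alpha_1, alpha_3, alpha_2, alpha_4). So the algebra is type D_4, i.e. so(8).

type D_4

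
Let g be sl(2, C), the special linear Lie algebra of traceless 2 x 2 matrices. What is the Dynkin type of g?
type A_1

This is sl(2), which has dimension 2^2 - 1 = 3 and rank 2 - 1 = 1 (a Cartan subalgebra is the diagonal traceless matrices). In the classification of classical Lie algebras, the special linear algebra sl(n+1) has type A_n; here n = 1, so the Dynkin diagram is a chain of 1 nodes with single edges (A_1). Hence the type is A_1.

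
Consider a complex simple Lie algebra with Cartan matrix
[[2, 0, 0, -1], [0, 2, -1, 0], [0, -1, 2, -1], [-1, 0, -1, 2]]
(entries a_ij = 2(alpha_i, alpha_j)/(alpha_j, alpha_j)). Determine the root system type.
The matrix has rank 4 with 2's on the diagonal. Reading the off-diagonal entries as Dynkin edges (a single edge where a_ij = a_ji = -1; a double or triple edge where a_ij * a_ji = 2 or 3), the diagram is a chain of 4 nodes with single edges (A_4). One simple-root ordering that puts it in standard form is (alpha_1, alpha_4, alpha_3, alpha_2). So the algebra is type A_4, i.e. sl(5).

A_4 (sl(5))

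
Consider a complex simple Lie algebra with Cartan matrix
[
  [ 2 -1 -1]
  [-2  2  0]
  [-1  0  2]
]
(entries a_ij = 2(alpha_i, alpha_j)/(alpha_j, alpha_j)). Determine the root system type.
The matrix has rank 3 with 2's on the diagonal. Reading the off-diagonal entries as Dynkin edges (a single edge where a_ij = a_ji = -1; a double or triple edge where a_ij * a_ji = 2 or 3), the diagram is a chain of 3 nodes with a double edge at one end; the terminal node there is the unique long simple root (C_3). One simple-root ordering that puts it in standard form is (alpha_3, alpha_1, alpha_2). So the algebra is type C_3, i.e. sp(6).

C_3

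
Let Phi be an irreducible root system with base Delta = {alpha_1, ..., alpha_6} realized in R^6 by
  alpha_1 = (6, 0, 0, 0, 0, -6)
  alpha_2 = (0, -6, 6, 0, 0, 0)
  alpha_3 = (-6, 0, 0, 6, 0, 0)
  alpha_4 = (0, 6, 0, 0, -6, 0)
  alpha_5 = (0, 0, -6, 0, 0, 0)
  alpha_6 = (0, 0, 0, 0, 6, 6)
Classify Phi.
type B_6

Compute the Cartan integers a_ij = 2(alpha_i, alpha_j)/(alpha_j, alpha_j); the resulting 6x6 Cartan matrix is
[[2, 0, -1, 0, 0, -1], [0, 2, 0, -1, -2, 0], [-1, 0, 2, 0, 0, 0], [0, -1, 0, 2, 0, -1], [0, -1, 0, 0, 2, 0], [-1, 0, 0, -1, 0, 2]].
The roots have two lengths (squared-length ratio 2:1); the short ones are alpha_{5}. The associated Dynkin diagram is a chain of 6 nodes with a double edge at one end; the terminal node there is the unique short simple root (B_6), so the type is B_6 (the algebra so(13)).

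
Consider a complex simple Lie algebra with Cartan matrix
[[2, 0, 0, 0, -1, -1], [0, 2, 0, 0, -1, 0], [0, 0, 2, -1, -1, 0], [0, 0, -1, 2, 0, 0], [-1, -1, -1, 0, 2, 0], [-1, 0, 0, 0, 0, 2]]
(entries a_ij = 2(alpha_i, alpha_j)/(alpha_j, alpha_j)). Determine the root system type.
The matrix has rank 6 with 2's on the diagonal. Reading the off-diagonal entries as Dynkin edges (a single edge where a_ij = a_ji = -1; a double or triple edge where a_ij * a_ji = 2 or 3), the diagram is a chain of 5 nodes with one extra node attached to the third node from one end (E_6). One simple-root ordering that puts it in standard form is (alpha_6, alpha_2, alpha_1, alpha_5, alpha_3, alpha_4). So the algebra is type E_6.

E_6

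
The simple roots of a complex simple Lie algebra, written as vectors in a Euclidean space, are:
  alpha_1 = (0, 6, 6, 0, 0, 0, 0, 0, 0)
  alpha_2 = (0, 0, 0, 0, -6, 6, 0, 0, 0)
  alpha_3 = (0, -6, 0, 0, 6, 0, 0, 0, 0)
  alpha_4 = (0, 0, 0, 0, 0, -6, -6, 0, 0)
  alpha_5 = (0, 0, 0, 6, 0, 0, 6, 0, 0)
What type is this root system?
A_5 (sl(6))

Compute the Cartan integers a_ij = 2(alpha_i, alpha_j)/(alpha_j, alpha_j); the resulting 5x5 Cartan matrix is
[[2, 0, -1, 0, 0], [0, 2, -1, -1, 0], [-1, -1, 2, 0, 0], [0, -1, 0, 2, -1], [0, 0, 0, -1, 2]].
All simple roots have the same length, so the diagram is simply laced. The associated Dynkin diagram is a chain of 5 nodes with single edges (A_5), so the type is A_5 (the algebra sl(6)).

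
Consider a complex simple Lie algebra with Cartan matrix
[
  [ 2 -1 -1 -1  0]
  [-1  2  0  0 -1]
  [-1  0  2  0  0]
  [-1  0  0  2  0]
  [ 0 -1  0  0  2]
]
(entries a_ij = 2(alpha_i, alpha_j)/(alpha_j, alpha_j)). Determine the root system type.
The matrix has rank 5 with 2's on the diagonal. Reading the off-diagonal entries as Dynkin edges (a single edge where a_ij = a_ji = -1; a double or triple edge where a_ij * a_ji = 2 or 3), the diagram is a chain of 3 nodes with a fork of two nodes at one end (D_5). One simple-root ordering that puts it in standard form is (alpha_5, alpha_2, alpha_1, alpha_3, alpha_4). So the algebra is type D_5, i.e. so(10).

D_5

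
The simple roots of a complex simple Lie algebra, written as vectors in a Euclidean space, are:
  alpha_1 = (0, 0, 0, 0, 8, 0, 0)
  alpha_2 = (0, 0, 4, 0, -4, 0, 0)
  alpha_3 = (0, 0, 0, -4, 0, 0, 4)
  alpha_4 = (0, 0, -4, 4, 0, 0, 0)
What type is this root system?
C_4 (sp(8))

Compute the Cartan integers a_ij = 2(alpha_i, alpha_j)/(alpha_j, alpha_j); the resulting 4x4 Cartan matrix is
[[2, -2, 0, 0], [-1, 2, 0, -1], [0, 0, 2, -1], [0, -1, -1, 2]].
The roots have two lengths (squared-length ratio 2:1); the short ones are alpha_{2,3,4}. The associated Dynkin diagram is a chain of 4 nodes with a double edge at one end; the terminal node there is the unique long simple root (C_4), so the type is C_4 (the algebra sp(8)).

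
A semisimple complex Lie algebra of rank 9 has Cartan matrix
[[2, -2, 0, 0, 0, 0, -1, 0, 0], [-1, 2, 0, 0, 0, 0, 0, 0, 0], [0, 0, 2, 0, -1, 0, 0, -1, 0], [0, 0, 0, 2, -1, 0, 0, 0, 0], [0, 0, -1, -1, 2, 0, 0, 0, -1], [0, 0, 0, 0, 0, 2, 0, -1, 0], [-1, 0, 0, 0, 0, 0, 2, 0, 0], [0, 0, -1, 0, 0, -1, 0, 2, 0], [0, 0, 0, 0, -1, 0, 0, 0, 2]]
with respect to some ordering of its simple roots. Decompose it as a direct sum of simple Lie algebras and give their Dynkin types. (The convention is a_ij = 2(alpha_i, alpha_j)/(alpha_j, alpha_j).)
The diagram associated to this matrix has two connected components: the simple roots {alpha_1, alpha_2, alpha_7} form a chain of 3 nodes with a double edge at one end; the terminal node there is the unique short simple root (B_3), and {alpha_3, alpha_4, alpha_5, alpha_6, alpha_8, alpha_9} form a chain of 4 nodes with a fork of two nodes at one end (D_6). A semisimple Lie algebra decomposes uniquely as the direct sum of simple ideals, one per connected component of its Dynkin diagram, so g ≅ B_3 ⊕ D_6 (dimension 21 + 66 = 87).

type B_3 + type D_6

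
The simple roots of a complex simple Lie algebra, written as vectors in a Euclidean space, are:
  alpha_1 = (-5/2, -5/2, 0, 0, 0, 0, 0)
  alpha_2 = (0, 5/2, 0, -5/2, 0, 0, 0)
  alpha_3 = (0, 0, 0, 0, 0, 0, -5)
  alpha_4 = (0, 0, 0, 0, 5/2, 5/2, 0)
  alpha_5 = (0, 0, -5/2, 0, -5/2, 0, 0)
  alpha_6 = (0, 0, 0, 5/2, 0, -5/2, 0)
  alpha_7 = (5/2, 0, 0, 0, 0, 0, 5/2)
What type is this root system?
Compute the Cartan integers a_ij = 2(alpha_i, alpha_j)/(alpha_j, alpha_j); the resulting 7x7 Cartan matrix is
[[2, -1, 0, 0, 0, 0, -1], [-1, 2, 0, 0, 0, -1, 0], [0, 0, 2, 0, 0, 0, -2], [0, 0, 0, 2, -1, -1, 0], [0, 0, 0, -1, 2, 0, 0], [0, -1, 0, -1, 0, 2, 0], [-1, 0, -1, 0, 0, 0, 2]].
The roots have two lengths (squared-length ratio 2:1); the short ones are alpha_{1,2,4,5,6,7}. The associated Dynkin diagram is a chain of 7 nodes with a double edge at one end; the terminal node there is the unique long simple root (C_7), so the type is C_7 (the algebra sp(14)).

C_7 (sp(14))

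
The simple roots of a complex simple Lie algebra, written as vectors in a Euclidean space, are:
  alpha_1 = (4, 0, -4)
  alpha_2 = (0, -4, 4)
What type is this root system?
Compute the Cartan integers a_ij = 2(alpha_i, alpha_j)/(alpha_j, alpha_j); the resulting 2x2 Cartan matrix is
[[2, -1], [-1, 2]].
All simple roots have the same length, so the diagram is simply laced. The associated Dynkin diagram is a chain of 2 nodes with single edges (A_2), so the type is A_2 (the algebra sl(3)).

A_2 (sl(3))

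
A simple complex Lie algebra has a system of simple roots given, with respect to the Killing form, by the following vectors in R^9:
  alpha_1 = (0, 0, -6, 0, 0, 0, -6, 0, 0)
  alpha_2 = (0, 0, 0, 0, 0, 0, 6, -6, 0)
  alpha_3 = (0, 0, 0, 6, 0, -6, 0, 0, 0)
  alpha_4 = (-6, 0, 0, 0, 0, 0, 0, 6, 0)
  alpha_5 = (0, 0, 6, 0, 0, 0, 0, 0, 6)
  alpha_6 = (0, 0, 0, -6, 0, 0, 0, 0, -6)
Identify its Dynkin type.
Compute the Cartan integers a_ij = 2(alpha_i, alpha_j)/(alpha_j, alpha_j); the resulting 6x6 Cartan matrix is
[[2, -1, 0, 0, -1, 0], [-1, 2, 0, -1, 0, 0], [0, 0, 2, 0, 0, -1], [0, -1, 0, 2, 0, 0], [-1, 0, 0, 0, 2, -1], [0, 0, -1, 0, -1, 2]].
All simple roots have the same length, so the diagram is simply laced. The associated Dynkin diagram is a chain of 6 nodes with single edges (A_6), so the type is A_6 (the algebra sl(7)).

A_6 (sl(7))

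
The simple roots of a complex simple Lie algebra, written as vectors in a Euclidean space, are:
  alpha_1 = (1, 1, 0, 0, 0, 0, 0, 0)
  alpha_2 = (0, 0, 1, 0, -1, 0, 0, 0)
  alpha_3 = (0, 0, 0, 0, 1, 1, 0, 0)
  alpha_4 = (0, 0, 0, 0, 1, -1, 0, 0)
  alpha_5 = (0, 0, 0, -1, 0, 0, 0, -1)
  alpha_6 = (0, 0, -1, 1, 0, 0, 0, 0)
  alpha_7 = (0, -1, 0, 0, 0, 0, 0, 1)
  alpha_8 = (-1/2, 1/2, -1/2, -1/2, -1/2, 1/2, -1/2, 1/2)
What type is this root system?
Compute the Cartan integers a_ij = 2(alpha_i, alpha_j)/(alpha_j, alpha_j); the resulting 8x8 Cartan matrix is
[[2, 0, 0, 0, 0, 0, -1, 0], [0, 2, -1, -1, 0, -1, 0, 0], [0, -1, 2, 0, 0, 0, 0, 0], [0, -1, 0, 2, 0, 0, 0, -1], [0, 0, 0, 0, 2, -1, -1, 0], [0, -1, 0, 0, -1, 2, 0, 0], [-1, 0, 0, 0, -1, 0, 2, 0], [0, 0, 0, -1, 0, 0, 0, 2]].
All simple roots have the same length, so the diagram is simply laced. The associated Dynkin diagram is a chain of 7 nodes with one extra node attached to the third node from one end (E_8), so the type is E_8.

E_8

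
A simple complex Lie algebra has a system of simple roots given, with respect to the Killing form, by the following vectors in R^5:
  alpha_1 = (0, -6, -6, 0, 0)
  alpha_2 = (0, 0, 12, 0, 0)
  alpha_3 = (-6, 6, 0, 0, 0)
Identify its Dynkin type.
Compute the Cartan integers a_ij = 2(alpha_i, alpha_j)/(alpha_j, alpha_j); the resulting 3x3 Cartan matrix is
[[2, -1, -1], [-2, 2, 0], [-1, 0, 2]].
The roots have two lengths (squared-length ratio 2:1); the short ones are alpha_{1,3}. The associated Dynkin diagram is a chain of 3 nodes with a double edge at one end; the terminal node there is the unique long simple root (C_3), so the type is C_3 (the algebra sp(6)).

C_3 (sp(6))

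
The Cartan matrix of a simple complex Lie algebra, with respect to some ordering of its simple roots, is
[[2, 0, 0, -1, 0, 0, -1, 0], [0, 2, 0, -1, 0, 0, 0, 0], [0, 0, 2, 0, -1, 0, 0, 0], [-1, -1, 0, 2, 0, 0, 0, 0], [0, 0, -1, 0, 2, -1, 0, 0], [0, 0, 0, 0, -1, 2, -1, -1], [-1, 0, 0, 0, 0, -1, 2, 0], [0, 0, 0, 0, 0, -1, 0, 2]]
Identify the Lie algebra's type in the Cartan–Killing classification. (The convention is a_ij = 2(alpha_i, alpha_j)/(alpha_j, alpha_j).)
type E_8

The matrix has rank 8 with 2's on the diagonal. Reading the off-diagonal entries as Dynkin edges (a single edge where a_ij = a_ji = -1; a double or triple edge where a_ij * a_ji = 2 or 3), the diagram is a chain of 7 nodes with one extra node attached to the third node from one end (E_8). One simple-root ordering that puts it in standard form is (alpha_3, alpha_8, alpha_5, alpha_6, alpha_7, alpha_1, alpha_4, alpha_2). So the algebra is type E_8.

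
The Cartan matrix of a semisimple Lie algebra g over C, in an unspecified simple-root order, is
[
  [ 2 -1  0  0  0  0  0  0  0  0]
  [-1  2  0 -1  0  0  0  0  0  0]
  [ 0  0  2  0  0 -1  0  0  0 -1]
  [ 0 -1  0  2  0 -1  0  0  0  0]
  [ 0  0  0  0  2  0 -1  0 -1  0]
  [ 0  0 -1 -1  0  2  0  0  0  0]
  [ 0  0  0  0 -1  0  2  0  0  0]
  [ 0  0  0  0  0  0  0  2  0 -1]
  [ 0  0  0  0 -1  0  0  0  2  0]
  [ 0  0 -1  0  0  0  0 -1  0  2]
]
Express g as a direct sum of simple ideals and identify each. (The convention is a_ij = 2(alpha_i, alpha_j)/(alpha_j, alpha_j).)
The diagram associated to this matrix has two connected components: the simple roots {alpha_5, alpha_7, alpha_9} form a chain of 3 nodes with single edges (A_3), and {alpha_1, alpha_2, alpha_3, alpha_4, alpha_6, alpha_8, alpha_10} form a chain of 7 nodes with single edges (A_7). A semisimple Lie algebra decomposes uniquely as the direct sum of simple ideals, one per connected component of its Dynkin diagram, so g ≅ A_3 ⊕ A_7 (dimension 15 + 63 = 78).

type A_3 + type A_7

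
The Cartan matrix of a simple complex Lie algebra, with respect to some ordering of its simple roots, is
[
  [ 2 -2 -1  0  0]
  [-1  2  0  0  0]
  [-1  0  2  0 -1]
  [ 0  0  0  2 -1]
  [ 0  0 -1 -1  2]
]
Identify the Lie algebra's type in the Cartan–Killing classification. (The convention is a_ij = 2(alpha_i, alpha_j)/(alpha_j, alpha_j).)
The matrix has rank 5 with 2's on the diagonal. Reading the off-diagonal entries as Dynkin edges (a single edge where a_ij = a_ji = -1; a double or triple edge where a_ij * a_ji = 2 or 3), the diagram is a chain of 5 nodes with a double edge at one end; the terminal node there is the unique short simple root (B_5). One simple-root ordering that puts it in standard form is (alpha_4, alpha_5, alpha_3, alpha_1, alpha_2). So the algebra is type B_5, i.e. so(11).

type B_5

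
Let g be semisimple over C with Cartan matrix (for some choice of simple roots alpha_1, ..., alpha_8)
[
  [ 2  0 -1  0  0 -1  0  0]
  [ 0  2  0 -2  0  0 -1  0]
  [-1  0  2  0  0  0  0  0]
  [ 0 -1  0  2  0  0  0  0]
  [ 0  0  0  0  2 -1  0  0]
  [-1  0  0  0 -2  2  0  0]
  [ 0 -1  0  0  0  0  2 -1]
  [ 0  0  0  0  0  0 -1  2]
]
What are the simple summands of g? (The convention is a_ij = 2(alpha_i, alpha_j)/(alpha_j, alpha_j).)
The diagram associated to this matrix has two connected components: the simple roots {alpha_1, alpha_3, alpha_5, alpha_6} form a chain of 4 nodes with a double edge at one end; the terminal node there is the unique short simple root (B_4), and {alpha_2, alpha_4, alpha_7, alpha_8} form a chain of 4 nodes with a double edge at one end; the terminal node there is the unique short simple root (B_4). A semisimple Lie algebra decomposes uniquely as the direct sum of simple ideals, one per connected component of its Dynkin diagram, so g ≅ B_4 ⊕ B_4 (dimension 36 + 36 = 72).

type B_4 + type B_4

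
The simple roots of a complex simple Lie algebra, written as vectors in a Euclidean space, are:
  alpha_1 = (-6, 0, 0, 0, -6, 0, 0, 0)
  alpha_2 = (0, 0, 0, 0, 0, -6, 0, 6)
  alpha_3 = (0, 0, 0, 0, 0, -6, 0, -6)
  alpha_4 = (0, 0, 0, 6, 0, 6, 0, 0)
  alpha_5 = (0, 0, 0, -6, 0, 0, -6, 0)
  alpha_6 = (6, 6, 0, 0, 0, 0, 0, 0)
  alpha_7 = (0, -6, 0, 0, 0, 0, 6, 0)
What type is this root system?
Compute the Cartan integers a_ij = 2(alpha_i, alpha_j)/(alpha_j, alpha_j); the resulting 7x7 Cartan matrix is
[[2, 0, 0, 0, 0, -1, 0], [0, 2, 0, -1, 0, 0, 0], [0, 0, 2, -1, 0, 0, 0], [0, -1, -1, 2, -1, 0, 0], [0, 0, 0, -1, 2, 0, -1], [-1, 0, 0, 0, 0, 2, -1], [0, 0, 0, 0, -1, -1, 2]].
All simple roots have the same length, so the diagram is simply laced. The associated Dynkin diagram is a chain of 5 nodes with a fork of two nodes at one end (D_7), so the type is D_7 (the algebra so(14)).

D_7 (so(14))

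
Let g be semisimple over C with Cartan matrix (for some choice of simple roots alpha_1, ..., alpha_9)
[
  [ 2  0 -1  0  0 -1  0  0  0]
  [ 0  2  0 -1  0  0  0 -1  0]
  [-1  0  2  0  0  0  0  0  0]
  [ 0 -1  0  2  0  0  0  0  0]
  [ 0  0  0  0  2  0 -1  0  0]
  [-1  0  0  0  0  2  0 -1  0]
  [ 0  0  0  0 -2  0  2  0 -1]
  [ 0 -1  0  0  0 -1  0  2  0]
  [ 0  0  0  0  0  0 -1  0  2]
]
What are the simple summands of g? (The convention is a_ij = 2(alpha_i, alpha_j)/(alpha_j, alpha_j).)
The diagram associated to this matrix has two connected components: the simple roots {alpha_1, alpha_2, alpha_3, alpha_4, alpha_6, alpha_8} form a chain of 6 nodes with single edges (A_6), and {alpha_5, alpha_7, alpha_9} form a chain of 3 nodes with a double edge at one end; the terminal node there is the unique short simple root (B_3). A semisimple Lie algebra decomposes uniquely as the direct sum of simple ideals, one per connected component of its Dynkin diagram, so g ≅ A_6 ⊕ B_3 (dimension 48 + 21 = 69).

A_6 (sl(7)) + B_3 (so(7))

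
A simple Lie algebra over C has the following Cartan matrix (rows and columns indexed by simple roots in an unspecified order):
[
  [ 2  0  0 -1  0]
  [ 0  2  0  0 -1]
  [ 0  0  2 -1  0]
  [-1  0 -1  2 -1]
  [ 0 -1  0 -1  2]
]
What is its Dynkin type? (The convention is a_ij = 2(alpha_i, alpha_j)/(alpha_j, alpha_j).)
type D_5

The matrix has rank 5 with 2's on the diagonal. Reading the off-diagonal entries as Dynkin edges (a single edge where a_ij = a_ji = -1; a double or triple edge where a_ij * a_ji = 2 or 3), the diagram is a chain of 3 nodes with a fork of two nodes at one end (D_5). One simple-root ordering that puts it in standard form is (alpha_2, alpha_5, alpha_4, alpha_3, alpha_1). So the algebra is type D_5, i.e. so(10).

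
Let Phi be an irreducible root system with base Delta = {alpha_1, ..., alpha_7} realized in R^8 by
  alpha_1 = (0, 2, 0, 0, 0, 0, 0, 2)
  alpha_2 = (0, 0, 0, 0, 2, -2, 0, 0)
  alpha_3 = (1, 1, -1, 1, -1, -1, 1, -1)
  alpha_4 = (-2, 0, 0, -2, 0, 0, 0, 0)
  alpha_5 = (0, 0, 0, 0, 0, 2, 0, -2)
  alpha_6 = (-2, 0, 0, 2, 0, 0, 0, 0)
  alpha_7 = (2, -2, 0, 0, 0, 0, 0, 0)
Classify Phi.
Compute the Cartan integers a_ij = 2(alpha_i, alpha_j)/(alpha_j, alpha_j); the resulting 7x7 Cartan matrix is
[[2, 0, 0, 0, -1, 0, -1], [0, 2, 0, 0, -1, 0, 0], [0, 0, 2, -1, 0, 0, 0], [0, 0, -1, 2, 0, 0, -1], [-1, -1, 0, 0, 2, 0, 0], [0, 0, 0, 0, 0, 2, -1], [-1, 0, 0, -1, 0, -1, 2]].
All simple roots have the same length, so the diagram is simply laced. The associated Dynkin diagram is a chain of 6 nodes with one extra node attached to the third node from one end (E_7), so the type is E_7.

E7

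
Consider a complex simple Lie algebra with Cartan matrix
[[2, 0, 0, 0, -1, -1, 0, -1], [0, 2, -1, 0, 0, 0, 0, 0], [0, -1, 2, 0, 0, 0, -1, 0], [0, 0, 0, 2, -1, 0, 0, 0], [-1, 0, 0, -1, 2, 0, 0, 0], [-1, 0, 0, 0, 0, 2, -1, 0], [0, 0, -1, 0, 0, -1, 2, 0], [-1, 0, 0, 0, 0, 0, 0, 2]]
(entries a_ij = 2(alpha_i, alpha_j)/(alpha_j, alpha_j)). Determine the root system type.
The matrix has rank 8 with 2's on the diagonal. Reading the off-diagonal entries as Dynkin edges (a single edge where a_ij = a_ji = -1; a double or triple edge where a_ij * a_ji = 2 or 3), the diagram is a chain of 7 nodes with one extra node attached to the third node from one end (E_8). One simple-root ordering that puts it in standard form is (alpha_4, alpha_8, alpha_5, alpha_1, alpha_6, alpha_7, alpha_3, alpha_2). So the algebra is type E_8.

E8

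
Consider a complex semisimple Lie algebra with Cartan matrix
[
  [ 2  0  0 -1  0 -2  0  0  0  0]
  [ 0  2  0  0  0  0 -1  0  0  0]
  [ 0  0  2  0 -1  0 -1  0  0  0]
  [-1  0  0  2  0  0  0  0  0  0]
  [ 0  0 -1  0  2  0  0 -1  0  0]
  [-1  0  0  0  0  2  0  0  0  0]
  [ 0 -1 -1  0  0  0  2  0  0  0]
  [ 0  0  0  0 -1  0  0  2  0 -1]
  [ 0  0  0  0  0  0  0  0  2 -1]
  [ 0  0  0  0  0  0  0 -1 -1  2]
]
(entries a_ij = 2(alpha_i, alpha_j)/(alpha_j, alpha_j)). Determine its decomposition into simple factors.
A7 ⊕ B3

The diagram associated to this matrix has two connected components: the simple roots {alpha_2, alpha_3, alpha_5, alpha_7, alpha_8, alpha_9, alpha_10} form a chain of 7 nodes with single edges (A_7), and {alpha_1, alpha_4, alpha_6} form a chain of 3 nodes with a double edge at one end; the terminal node there is the unique short simple root (B_3). A semisimple Lie algebra decomposes uniquely as the direct sum of simple ideals, one per connected component of its Dynkin diagram, so g ≅ A_7 ⊕ B_3 (dimension 63 + 21 = 84).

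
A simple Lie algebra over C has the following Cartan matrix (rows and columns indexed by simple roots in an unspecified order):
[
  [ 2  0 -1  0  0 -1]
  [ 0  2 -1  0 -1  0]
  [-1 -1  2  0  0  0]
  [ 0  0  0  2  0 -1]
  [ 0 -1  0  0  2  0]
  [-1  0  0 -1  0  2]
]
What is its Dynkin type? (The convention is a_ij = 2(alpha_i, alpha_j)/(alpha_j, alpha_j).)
A_6

The matrix has rank 6 with 2's on the diagonal. Reading the off-diagonal entries as Dynkin edges (a single edge where a_ij = a_ji = -1; a double or triple edge where a_ij * a_ji = 2 or 3), the diagram is a chain of 6 nodes with single edges (A_6). One simple-root ordering that puts it in standard form is (alpha_4, alpha_6, alpha_1, alpha_3, alpha_2, alpha_5). So the algebra is type A_6, i.e. sl(7).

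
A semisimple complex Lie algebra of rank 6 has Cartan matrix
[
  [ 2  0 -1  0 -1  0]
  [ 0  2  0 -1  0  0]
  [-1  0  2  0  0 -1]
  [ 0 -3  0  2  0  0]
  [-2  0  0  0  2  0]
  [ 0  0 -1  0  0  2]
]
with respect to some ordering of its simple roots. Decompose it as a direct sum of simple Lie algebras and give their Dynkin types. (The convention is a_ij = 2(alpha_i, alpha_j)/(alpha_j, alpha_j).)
The diagram associated to this matrix has two connected components: the simple roots {alpha_1, alpha_3, alpha_5, alpha_6} form a chain of 4 nodes with a double edge at one end; the terminal node there is the unique long simple root (C_4), and {alpha_2, alpha_4} form two nodes joined by a triple edge (G_2). A semisimple Lie algebra decomposes uniquely as the direct sum of simple ideals, one per connected component of its Dynkin diagram, so g ≅ C_4 ⊕ G_2 (dimension 36 + 14 = 50).

C4 ⊕ G2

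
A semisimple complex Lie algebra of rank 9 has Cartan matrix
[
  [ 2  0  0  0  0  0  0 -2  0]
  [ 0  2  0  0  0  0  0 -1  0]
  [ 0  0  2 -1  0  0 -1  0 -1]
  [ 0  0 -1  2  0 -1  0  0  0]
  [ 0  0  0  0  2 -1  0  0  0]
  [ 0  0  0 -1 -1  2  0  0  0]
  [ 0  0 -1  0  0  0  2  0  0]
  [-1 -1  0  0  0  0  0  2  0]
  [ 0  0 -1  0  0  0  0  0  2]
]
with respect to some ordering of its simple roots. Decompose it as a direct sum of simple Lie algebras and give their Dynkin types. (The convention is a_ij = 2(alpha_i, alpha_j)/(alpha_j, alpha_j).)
The diagram associated to this matrix has two connected components: the simple roots {alpha_1, alpha_2, alpha_8} form a chain of 3 nodes with a double edge at one end; the terminal node there is the unique long simple root (C_3), and {alpha_3, alpha_4, alpha_5, alpha_6, alpha_7, alpha_9} form a chain of 4 nodes with a fork of two nodes at one end (D_6). A semisimple Lie algebra decomposes uniquely as the direct sum of simple ideals, one per connected component of its Dynkin diagram, so g ≅ C_3 ⊕ D_6 (dimension 21 + 66 = 87).

C_3 ⊕ D_6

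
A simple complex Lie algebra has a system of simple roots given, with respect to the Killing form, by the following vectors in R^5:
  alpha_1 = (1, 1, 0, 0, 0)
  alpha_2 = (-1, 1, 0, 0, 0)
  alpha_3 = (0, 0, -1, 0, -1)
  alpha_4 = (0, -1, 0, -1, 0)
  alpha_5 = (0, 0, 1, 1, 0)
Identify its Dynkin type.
Compute the Cartan integers a_ij = 2(alpha_i, alpha_j)/(alpha_j, alpha_j); the resulting 5x5 Cartan matrix is
[[2, 0, 0, -1, 0], [0, 2, 0, -1, 0], [0, 0, 2, 0, -1], [-1, -1, 0, 2, -1], [0, 0, -1, -1, 2]].
All simple roots have the same length, so the diagram is simply laced. The associated Dynkin diagram is a chain of 3 nodes with a fork of two nodes at one end (D_5), so the type is D_5 (the algebra so(10)).

D_5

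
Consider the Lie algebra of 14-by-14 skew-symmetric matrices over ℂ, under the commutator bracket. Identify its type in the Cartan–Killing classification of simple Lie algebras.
This is so(14) with 14 even, which has dimension 14(14-1)/2 = 91 and rank 14/2 = 7. In the classification of classical Lie algebras, the orthogonal algebra so(2n) in an even number of variables has type D_n; here n = 7, so the Dynkin diagram is a chain of 5 nodes with a fork of two nodes at one end (D_7). Hence the type is D_7.

D_7 (so(14))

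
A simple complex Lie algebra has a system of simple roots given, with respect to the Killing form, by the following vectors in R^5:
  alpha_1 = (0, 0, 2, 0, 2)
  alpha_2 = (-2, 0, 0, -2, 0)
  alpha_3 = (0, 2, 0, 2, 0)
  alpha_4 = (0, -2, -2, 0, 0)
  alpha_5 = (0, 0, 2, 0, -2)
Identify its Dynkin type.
Compute the Cartan integers a_ij = 2(alpha_i, alpha_j)/(alpha_j, alpha_j); the resulting 5x5 Cartan matrix is
[[2, 0, 0, -1, 0], [0, 2, -1, 0, 0], [0, -1, 2, -1, 0], [-1, 0, -1, 2, -1], [0, 0, 0, -1, 2]].
All simple roots have the same length, so the diagram is simply laced. The associated Dynkin diagram is a chain of 3 nodes with a fork of two nodes at one end (D_5), so the type is D_5 (the algebra so(10)).

D5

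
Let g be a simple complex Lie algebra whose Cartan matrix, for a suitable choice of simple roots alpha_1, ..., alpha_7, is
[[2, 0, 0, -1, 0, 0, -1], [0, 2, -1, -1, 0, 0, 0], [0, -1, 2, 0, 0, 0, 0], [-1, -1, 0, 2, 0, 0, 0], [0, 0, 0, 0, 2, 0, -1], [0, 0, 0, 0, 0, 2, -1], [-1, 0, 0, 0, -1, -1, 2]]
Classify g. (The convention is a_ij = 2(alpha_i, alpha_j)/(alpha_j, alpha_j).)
The matrix has rank 7 with 2's on the diagonal. Reading the off-diagonal entries as Dynkin edges (a single edge where a_ij = a_ji = -1; a double or triple edge where a_ij * a_ji = 2 or 3), the diagram is a chain of 5 nodes with a fork of two nodes at one end (D_7). One simple-root ordering that puts it in standard form is (alpha_3, alpha_2, alpha_4, alpha_1, alpha_7, alpha_5, alpha_6). So the algebra is type D_7, i.e. so(14).

D7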